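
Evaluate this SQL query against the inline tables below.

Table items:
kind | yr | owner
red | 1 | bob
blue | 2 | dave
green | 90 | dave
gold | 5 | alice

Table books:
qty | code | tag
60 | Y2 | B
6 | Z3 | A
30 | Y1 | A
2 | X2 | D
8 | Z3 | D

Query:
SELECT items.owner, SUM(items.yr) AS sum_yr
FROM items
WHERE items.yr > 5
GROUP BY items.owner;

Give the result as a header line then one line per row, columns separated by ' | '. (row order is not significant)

After WHERE (1 rows):
items.kind | items.yr | items.owner
green | 90 | dave
After GROUP BY (1 rows):
items.owner | sum_yr
dave | 90

== RESULT ==
items.owner | sum_yr
dave | 90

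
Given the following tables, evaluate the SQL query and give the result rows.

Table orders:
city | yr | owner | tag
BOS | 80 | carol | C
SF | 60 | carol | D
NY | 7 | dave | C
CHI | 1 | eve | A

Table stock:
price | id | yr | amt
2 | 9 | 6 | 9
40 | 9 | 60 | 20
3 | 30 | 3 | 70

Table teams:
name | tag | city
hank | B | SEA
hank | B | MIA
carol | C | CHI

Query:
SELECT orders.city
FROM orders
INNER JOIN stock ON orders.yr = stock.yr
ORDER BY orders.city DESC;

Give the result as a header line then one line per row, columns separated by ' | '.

After JOIN stock (1 rows):
orders.city | orders.yr | orders.owner | orders.tag | stock.price | stock.id | stock.yr | stock.amt
SF | 60 | carol | D | 40 | 9 | 60 | 20
After SELECT (1 rows):
orders.city
SF
After ORDER BY (1 rows):
orders.city
SF

== RESULT ==
orders.city
SF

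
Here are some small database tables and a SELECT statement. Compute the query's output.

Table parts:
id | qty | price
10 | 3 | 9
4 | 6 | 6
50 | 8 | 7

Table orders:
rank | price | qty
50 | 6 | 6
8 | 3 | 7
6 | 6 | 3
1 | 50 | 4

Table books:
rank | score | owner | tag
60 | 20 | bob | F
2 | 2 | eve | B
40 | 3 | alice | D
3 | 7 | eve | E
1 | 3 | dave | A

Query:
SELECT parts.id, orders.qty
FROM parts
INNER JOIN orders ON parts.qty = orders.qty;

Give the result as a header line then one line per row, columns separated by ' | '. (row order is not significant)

== RESULT ==
parts.id | orders.qty
10 | 3
4 | 6

Derivation:
After JOIN orders (2 rows):
parts.id | parts.qty | parts.price | orders.rank | orders.price | orders.qty
10 | 3 | 9 | 6 | 6 | 3
4 | 6 | 6 | 50 | 6 | 6
After SELECT (2 rows):
parts.id | orders.qty
10 | 3
4 | 6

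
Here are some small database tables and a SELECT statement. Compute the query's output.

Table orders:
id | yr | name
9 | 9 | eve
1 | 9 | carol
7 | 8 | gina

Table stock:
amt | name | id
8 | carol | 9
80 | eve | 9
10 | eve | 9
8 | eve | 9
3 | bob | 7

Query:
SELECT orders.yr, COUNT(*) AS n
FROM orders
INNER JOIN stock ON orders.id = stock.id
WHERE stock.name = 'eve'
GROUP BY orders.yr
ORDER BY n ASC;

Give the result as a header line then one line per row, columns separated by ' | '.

== RESULT ==
orders.yr | n
9 | 3

Derivation:
After JOIN stock (5 rows):
orders.id | orders.yr | orders.name | stock.amt | stock.name | stock.id
9 | 9 | eve | 8 | carol | 9
9 | 9 | eve | 80 | eve | 9
9 | 9 | eve | 10 | eve | 9
9 | 9 | eve | 8 | eve | 9
7 | 8 | gina | 3 | bob | 7
After WHERE (3 rows):
orders.id | orders.yr | orders.name | stock.amt | stock.name | stock.id
9 | 9 | eve | 80 | eve | 9
9 | 9 | eve | 10 | eve | 9
9 | 9 | eve | 8 | eve | 9
After GROUP BY (1 rows):
orders.yr | n
9 | 3
After ORDER BY (1 rows):
orders.yr | n
9 | 3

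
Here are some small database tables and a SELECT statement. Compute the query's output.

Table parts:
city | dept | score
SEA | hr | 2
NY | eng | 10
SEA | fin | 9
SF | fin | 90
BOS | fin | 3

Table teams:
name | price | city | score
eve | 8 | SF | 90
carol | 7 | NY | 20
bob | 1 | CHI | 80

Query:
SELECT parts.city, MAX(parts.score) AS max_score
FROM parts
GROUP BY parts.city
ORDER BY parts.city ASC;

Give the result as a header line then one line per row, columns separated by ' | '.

After GROUP BY (4 rows):
parts.city | max_score
SEA | 9
NY | 10
SF | 90
BOS | 3
After ORDER BY (4 rows):
parts.city | max_score
BOS | 3
NY | 10
SEA | 9
SF | 90

== RESULT ==
parts.city | max_score
BOS | 3
NY | 10
SEA | 9
SF | 90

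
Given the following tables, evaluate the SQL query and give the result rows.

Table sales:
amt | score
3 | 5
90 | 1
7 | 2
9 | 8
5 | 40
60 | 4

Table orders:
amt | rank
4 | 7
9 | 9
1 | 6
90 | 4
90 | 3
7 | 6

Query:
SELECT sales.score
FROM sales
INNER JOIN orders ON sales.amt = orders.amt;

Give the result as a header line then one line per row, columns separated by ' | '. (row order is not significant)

After JOIN orders (4 rows):
sales.amt | sales.score | orders.amt | orders.rank
90 | 1 | 90 | 4
90 | 1 | 90 | 3
7 | 2 | 7 | 6
9 | 8 | 9 | 9
After SELECT (4 rows):
sales.score
1
1
2
8

== RESULT ==
sales.score
1
1
2
8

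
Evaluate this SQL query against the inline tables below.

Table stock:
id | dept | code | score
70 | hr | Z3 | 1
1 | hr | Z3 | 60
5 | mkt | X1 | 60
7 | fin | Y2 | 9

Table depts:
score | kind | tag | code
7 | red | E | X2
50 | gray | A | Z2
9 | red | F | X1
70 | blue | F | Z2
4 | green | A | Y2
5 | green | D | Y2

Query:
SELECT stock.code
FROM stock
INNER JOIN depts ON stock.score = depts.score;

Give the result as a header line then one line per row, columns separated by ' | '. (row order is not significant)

After JOIN depts (1 rows):
stock.id | stock.dept | stock.code | stock.score | depts.score | depts.kind | depts.tag | depts.code
7 | fin | Y2 | 9 | 9 | red | F | X1
After SELECT (1 rows):
stock.code
Y2

== RESULT ==
stock.code
Y2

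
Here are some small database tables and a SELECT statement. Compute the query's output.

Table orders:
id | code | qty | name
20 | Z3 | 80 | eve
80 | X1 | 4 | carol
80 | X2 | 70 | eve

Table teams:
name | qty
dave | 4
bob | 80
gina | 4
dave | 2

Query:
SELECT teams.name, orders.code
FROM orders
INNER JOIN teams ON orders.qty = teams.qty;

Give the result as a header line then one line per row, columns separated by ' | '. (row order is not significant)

After JOIN teams (3 rows):
orders.id | orders.code | orders.qty | orders.name | teams.name | teams.qty
20 | Z3 | 80 | eve | bob | 80
80 | X1 | 4 | carol | dave | 4
80 | X1 | 4 | carol | gina | 4
After SELECT (3 rows):
teams.name | orders.code
bob | Z3
dave | X1
gina | X1

== RESULT ==
teams.name | orders.code
bob | Z3
dave | X1
gina | X1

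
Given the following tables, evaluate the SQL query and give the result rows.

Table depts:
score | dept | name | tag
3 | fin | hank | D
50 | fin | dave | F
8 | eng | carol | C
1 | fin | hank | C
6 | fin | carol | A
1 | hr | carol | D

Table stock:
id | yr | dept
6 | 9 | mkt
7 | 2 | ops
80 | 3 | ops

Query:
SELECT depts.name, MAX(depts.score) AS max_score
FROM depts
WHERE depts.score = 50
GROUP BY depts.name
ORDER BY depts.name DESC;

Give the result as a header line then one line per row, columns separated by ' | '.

After WHERE (1 rows):
depts.score | depts.dept | depts.name | depts.tag
50 | fin | dave | F
After GROUP BY (1 rows):
depts.name | max_score
dave | 50
After ORDER BY (1 rows):
depts.name | max_score
dave | 50

== RESULT ==
depts.name | max_score
dave | 50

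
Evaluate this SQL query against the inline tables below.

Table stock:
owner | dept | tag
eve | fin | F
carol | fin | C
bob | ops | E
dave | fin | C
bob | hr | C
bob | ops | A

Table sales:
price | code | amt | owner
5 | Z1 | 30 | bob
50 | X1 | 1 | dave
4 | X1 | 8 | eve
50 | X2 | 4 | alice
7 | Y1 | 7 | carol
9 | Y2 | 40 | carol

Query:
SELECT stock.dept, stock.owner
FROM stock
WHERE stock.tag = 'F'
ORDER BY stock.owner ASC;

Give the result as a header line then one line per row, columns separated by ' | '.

== RESULT ==
stock.dept | stock.owner
fin | eve

Derivation:
After WHERE (1 rows):
stock.owner | stock.dept | stock.tag
eve | fin | F
After SELECT (1 rows):
stock.dept | stock.owner
fin | eve
After ORDER BY (1 rows):
stock.dept | stock.owner
fin | eve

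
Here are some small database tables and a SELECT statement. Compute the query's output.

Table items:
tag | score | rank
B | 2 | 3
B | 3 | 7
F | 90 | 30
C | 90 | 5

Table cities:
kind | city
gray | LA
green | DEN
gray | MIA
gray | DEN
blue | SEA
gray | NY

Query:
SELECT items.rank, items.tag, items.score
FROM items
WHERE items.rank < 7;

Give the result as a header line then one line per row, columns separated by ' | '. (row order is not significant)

After WHERE (2 rows):
items.tag | items.score | items.rank
B | 2 | 3
C | 90 | 5
After SELECT (2 rows):
items.rank | items.tag | items.score
3 | B | 2
5 | C | 90

== RESULT ==
items.rank | items.tag | items.score
3 | B | 2
5 | C | 90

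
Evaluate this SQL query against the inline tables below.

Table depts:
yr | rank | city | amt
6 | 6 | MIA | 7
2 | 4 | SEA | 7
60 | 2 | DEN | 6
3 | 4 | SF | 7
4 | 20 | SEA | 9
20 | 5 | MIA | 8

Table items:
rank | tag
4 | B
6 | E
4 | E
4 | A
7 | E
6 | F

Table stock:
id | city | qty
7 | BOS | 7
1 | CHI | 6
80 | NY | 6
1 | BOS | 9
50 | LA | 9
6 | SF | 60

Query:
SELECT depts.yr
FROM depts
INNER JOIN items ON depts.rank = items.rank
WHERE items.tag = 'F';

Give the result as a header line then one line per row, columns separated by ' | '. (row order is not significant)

== RESULT ==
depts.yr
6

Derivation:
After JOIN items (8 rows):
depts.yr | depts.rank | depts.city | depts.amt | items.rank | items.tag
6 | 6 | MIA | 7 | 6 | E
6 | 6 | MIA | 7 | 6 | F
2 | 4 | SEA | 7 | 4 | B
2 | 4 | SEA | 7 | 4 | E
2 | 4 | SEA | 7 | 4 | A
3 | 4 | SF | 7 | 4 | B
3 | 4 | SF | 7 | 4 | E
3 | 4 | SF | 7 | 4 | A
After WHERE (1 rows):
depts.yr | depts.rank | depts.city | depts.amt | items.rank | items.tag
6 | 6 | MIA | 7 | 6 | F
After SELECT (1 rows):
depts.yr
6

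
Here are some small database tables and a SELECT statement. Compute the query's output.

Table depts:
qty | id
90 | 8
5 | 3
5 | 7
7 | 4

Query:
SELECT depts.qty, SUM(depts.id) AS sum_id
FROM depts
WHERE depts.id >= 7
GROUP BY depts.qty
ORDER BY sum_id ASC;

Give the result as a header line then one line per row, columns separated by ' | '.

After WHERE (2 rows):
depts.qty | depts.id
90 | 8
5 | 7
After GROUP BY (2 rows):
depts.qty | sum_id
90 | 8
5 | 7
After ORDER BY (2 rows):
depts.qty | sum_id
5 | 7
90 | 8

== RESULT ==
depts.qty | sum_id
5 | 7
90 | 8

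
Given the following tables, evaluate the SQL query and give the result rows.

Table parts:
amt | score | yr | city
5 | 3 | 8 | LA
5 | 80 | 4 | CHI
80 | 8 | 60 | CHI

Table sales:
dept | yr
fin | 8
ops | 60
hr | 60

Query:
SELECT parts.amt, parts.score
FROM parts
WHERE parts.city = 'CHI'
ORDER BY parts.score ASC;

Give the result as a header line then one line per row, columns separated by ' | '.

After WHERE (2 rows):
parts.amt | parts.score | parts.yr | parts.city
5 | 80 | 4 | CHI
80 | 8 | 60 | CHI
After SELECT (2 rows):
parts.amt | parts.score
5 | 80
80 | 8
After ORDER BY (2 rows):
parts.amt | parts.score
80 | 8
5 | 80

== RESULT ==
parts.amt | parts.score
80 | 8
5 | 80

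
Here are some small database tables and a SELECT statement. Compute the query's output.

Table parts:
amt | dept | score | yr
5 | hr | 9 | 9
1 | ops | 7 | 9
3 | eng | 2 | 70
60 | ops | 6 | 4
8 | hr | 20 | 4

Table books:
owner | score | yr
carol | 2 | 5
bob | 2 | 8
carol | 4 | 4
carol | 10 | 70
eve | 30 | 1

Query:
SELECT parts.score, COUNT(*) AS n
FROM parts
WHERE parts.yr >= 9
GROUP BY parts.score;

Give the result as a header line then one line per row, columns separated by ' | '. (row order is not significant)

After WHERE (3 rows):
parts.amt | parts.dept | parts.score | parts.yr
5 | hr | 9 | 9
1 | ops | 7 | 9
3 | eng | 2 | 70
After GROUP BY (3 rows):
parts.score | n
9 | 1
7 | 1
2 | 1

== RESULT ==
parts.score | n
9 | 1
7 | 1
2 | 1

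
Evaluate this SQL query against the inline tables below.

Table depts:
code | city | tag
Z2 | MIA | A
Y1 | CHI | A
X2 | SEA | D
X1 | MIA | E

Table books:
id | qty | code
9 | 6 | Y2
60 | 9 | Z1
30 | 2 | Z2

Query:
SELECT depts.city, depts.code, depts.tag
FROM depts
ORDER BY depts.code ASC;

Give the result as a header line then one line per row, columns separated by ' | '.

== RESULT ==
depts.city | depts.code | depts.tag
MIA | X1 | E
SEA | X2 | D
CHI | Y1 | A
MIA | Z2 | A

Derivation:
After SELECT (4 rows):
depts.city | depts.code | depts.tag
MIA | Z2 | A
CHI | Y1 | A
SEA | X2 | D
MIA | X1 | E
After ORDER BY (4 rows):
depts.city | depts.code | depts.tag
MIA | X1 | E
SEA | X2 | D
CHI | Y1 | A
MIA | Z2 | A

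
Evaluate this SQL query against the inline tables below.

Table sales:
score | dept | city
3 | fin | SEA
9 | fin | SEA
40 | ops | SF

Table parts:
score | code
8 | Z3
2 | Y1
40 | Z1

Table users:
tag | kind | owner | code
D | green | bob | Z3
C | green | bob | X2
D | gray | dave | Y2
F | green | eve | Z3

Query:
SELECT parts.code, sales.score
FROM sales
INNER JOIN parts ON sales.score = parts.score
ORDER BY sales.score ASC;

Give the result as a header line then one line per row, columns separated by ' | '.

After JOIN parts (1 rows):
sales.score | sales.dept | sales.city | parts.score | parts.code
40 | ops | SF | 40 | Z1
After SELECT (1 rows):
parts.code | sales.score
Z1 | 40
After ORDER BY (1 rows):
parts.code | sales.score
Z1 | 40

== RESULT ==
parts.code | sales.score
Z1 | 40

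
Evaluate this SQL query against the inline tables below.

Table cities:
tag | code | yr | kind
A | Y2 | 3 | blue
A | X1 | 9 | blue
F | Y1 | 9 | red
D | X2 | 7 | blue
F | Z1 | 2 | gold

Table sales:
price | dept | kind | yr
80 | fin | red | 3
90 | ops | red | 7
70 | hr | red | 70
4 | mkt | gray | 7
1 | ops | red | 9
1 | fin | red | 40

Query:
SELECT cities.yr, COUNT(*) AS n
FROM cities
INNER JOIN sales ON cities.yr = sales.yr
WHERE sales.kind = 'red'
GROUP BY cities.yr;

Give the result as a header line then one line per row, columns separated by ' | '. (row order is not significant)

== RESULT ==
cities.yr | n
3 | 1
9 | 2
7 | 1

Derivation:
After JOIN sales (5 rows):
cities.tag | cities.code | cities.yr | cities.kind | sales.price | sales.dept | sales.kind | sales.yr
A | Y2 | 3 | blue | 80 | fin | red | 3
A | X1 | 9 | blue | 1 | ops | red | 9
F | Y1 | 9 | red | 1 | ops | red | 9
D | X2 | 7 | blue | 90 | ops | red | 7
D | X2 | 7 | blue | 4 | mkt | gray | 7
After WHERE (4 rows):
cities.tag | cities.code | cities.yr | cities.kind | sales.price | sales.dept | sales.kind | sales.yr
A | Y2 | 3 | blue | 80 | fin | red | 3
A | X1 | 9 | blue | 1 | ops | red | 9
F | Y1 | 9 | red | 1 | ops | red | 9
D | X2 | 7 | blue | 90 | ops | red | 7
After GROUP BY (3 rows):
cities.yr | n
3 | 1
9 | 2
7 | 1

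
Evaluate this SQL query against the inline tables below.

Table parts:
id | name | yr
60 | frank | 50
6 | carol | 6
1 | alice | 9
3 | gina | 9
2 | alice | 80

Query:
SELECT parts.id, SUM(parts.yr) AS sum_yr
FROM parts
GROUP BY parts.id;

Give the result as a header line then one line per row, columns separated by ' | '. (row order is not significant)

After GROUP BY (5 rows):
parts.id | sum_yr
60 | 50
6 | 6
1 | 9
3 | 9
2 | 80

== RESULT ==
parts.id | sum_yr
60 | 50
6 | 6
1 | 9
3 | 9
2 | 80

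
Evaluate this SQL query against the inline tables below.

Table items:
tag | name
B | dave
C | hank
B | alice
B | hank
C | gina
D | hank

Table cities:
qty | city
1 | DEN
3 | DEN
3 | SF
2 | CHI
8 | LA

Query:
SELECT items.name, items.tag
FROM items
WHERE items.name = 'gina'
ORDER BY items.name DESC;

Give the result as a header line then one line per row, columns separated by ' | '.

== RESULT ==
items.name | items.tag
gina | C

Derivation:
After WHERE (1 rows):
items.tag | items.name
C | gina
After SELECT (1 rows):
items.name | items.tag
gina | C
After ORDER BY (1 rows):
items.name | items.tag
gina | C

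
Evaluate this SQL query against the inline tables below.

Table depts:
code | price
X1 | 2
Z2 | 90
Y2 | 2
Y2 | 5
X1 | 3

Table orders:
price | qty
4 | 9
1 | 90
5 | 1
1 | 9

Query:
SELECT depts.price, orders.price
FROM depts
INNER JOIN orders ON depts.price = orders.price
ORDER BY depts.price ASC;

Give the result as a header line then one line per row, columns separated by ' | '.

== RESULT ==
depts.price | orders.price
5 | 5

Derivation:
After JOIN orders (1 rows):
depts.code | depts.price | orders.price | orders.qty
Y2 | 5 | 5 | 1
After SELECT (1 rows):
depts.price | orders.price
5 | 5
After ORDER BY (1 rows):
depts.price | orders.price
5 | 5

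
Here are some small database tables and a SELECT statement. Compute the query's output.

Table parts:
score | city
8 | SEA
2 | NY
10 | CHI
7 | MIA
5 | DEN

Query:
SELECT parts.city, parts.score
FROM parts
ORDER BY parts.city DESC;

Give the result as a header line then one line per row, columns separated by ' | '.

== RESULT ==
parts.city | parts.score
SEA | 8
NY | 2
MIA | 7
DEN | 5
CHI | 10

Derivation:
After SELECT (5 rows):
parts.city | parts.score
SEA | 8
NY | 2
CHI | 10
MIA | 7
DEN | 5
After ORDER BY (5 rows):
parts.city | parts.score
SEA | 8
NY | 2
MIA | 7
DEN | 5
CHI | 10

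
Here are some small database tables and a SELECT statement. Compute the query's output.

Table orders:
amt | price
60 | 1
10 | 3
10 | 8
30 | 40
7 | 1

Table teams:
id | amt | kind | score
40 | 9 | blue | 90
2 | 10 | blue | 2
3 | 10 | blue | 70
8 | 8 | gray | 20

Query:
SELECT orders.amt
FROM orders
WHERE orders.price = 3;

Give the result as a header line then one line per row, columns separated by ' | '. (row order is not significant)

== RESULT ==
orders.amt
10

Derivation:
After WHERE (1 rows):
orders.amt | orders.price
10 | 3
After SELECT (1 rows):
orders.amt
10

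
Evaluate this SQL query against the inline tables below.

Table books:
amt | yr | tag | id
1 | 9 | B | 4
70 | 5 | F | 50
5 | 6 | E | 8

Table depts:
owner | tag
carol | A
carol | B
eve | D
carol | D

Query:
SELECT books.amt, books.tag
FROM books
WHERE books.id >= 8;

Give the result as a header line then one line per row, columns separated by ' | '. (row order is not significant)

After WHERE (2 rows):
books.amt | books.yr | books.tag | books.id
70 | 5 | F | 50
5 | 6 | E | 8
After SELECT (2 rows):
books.amt | books.tag
70 | F
5 | E

== RESULT ==
books.amt | books.tag
70 | F
5 | E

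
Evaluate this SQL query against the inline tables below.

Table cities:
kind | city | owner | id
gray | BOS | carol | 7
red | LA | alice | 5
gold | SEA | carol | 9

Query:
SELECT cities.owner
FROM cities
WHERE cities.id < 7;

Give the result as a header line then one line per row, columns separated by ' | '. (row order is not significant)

After WHERE (1 rows):
cities.kind | cities.city | cities.owner | cities.id
red | LA | alice | 5
After SELECT (1 rows):
cities.owner
alice

== RESULT ==
cities.owner
alice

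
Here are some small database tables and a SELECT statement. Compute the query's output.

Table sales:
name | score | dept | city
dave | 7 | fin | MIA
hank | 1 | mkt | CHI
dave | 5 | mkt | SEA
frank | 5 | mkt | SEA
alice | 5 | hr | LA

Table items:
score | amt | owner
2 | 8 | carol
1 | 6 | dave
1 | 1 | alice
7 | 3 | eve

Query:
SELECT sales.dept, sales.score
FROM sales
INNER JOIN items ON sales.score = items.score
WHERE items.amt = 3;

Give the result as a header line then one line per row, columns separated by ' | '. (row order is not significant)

== RESULT ==
sales.dept | sales.score
fin | 7

Derivation:
After JOIN items (3 rows):
sales.name | sales.score | sales.dept | sales.city | items.score | items.amt | items.owner
dave | 7 | fin | MIA | 7 | 3 | eve
hank | 1 | mkt | CHI | 1 | 6 | dave
hank | 1 | mkt | CHI | 1 | 1 | alice
After WHERE (1 rows):
sales.name | sales.score | sales.dept | sales.city | items.score | items.amt | items.owner
dave | 7 | fin | MIA | 7 | 3 | eve
After SELECT (1 rows):
sales.dept | sales.score
fin | 7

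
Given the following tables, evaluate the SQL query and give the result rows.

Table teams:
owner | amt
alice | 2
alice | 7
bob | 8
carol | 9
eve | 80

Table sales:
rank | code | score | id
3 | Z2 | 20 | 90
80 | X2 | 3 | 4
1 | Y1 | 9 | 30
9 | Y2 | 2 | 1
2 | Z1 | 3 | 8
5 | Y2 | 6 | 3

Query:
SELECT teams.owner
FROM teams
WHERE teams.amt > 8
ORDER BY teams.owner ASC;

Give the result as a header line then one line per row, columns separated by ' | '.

== RESULT ==
teams.owner
carol
eve

Derivation:
After WHERE (2 rows):
teams.owner | teams.amt
carol | 9
eve | 80
After SELECT (2 rows):
teams.owner
carol
eve
After ORDER BY (2 rows):
teams.owner
carol
eve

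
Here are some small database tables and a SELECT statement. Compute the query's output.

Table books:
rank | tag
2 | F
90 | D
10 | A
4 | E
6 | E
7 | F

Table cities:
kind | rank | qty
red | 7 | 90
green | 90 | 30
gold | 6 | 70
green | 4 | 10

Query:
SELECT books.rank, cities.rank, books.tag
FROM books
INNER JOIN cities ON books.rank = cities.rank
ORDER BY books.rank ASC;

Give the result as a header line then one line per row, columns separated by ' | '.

After JOIN cities (4 rows):
books.rank | books.tag | cities.kind | cities.rank | cities.qty
90 | D | green | 90 | 30
4 | E | green | 4 | 10
6 | E | gold | 6 | 70
7 | F | red | 7 | 90
After SELECT (4 rows):
books.rank | cities.rank | books.tag
90 | 90 | D
4 | 4 | E
6 | 6 | E
7 | 7 | F
After ORDER BY (4 rows):
books.rank | cities.rank | books.tag
4 | 4 | E
6 | 6 | E
7 | 7 | F
90 | 90 | D

== RESULT ==
books.rank | cities.rank | books.tag
4 | 4 | E
6 | 6 | E
7 | 7 | F
90 | 90 | D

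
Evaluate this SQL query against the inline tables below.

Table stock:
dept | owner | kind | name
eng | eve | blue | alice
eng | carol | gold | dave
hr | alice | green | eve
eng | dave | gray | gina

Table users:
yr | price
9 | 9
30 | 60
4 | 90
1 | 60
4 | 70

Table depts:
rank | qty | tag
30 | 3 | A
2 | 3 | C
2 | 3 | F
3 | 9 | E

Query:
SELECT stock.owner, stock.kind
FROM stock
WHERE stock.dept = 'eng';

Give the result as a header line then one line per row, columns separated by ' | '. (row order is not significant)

== RESULT ==
stock.owner | stock.kind
eve | blue
carol | gold
dave | gray

Derivation:
After WHERE (3 rows):
stock.dept | stock.owner | stock.kind | stock.name
eng | eve | blue | alice
eng | carol | gold | dave
eng | dave | gray | gina
After SELECT (3 rows):
stock.owner | stock.kind
eve | blue
carol | gold
dave | gray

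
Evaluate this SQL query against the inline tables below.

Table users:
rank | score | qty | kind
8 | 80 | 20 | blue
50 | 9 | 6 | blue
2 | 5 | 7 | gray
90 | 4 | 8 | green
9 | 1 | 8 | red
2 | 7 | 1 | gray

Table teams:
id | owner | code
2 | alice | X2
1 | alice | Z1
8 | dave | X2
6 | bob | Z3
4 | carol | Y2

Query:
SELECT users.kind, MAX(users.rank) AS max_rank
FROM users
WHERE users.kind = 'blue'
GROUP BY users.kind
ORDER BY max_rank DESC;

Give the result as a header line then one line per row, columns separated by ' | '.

After WHERE (2 rows):
users.rank | users.score | users.qty | users.kind
8 | 80 | 20 | blue
50 | 9 | 6 | blue
After GROUP BY (1 rows):
users.kind | max_rank
blue | 50
After ORDER BY (1 rows):
users.kind | max_rank
blue | 50

== RESULT ==
users.kind | max_rank
blue | 50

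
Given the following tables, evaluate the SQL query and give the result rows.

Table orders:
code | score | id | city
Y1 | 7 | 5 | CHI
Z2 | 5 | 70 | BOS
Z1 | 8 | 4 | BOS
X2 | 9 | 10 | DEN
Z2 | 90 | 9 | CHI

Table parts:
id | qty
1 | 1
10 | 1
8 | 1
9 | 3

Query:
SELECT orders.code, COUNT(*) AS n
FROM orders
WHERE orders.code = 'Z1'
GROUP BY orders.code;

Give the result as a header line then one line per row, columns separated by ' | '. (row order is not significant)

After WHERE (1 rows):
orders.code | orders.score | orders.id | orders.city
Z1 | 8 | 4 | BOS
After GROUP BY (1 rows):
orders.code | n
Z1 | 1

== RESULT ==
orders.code | n
Z1 | 1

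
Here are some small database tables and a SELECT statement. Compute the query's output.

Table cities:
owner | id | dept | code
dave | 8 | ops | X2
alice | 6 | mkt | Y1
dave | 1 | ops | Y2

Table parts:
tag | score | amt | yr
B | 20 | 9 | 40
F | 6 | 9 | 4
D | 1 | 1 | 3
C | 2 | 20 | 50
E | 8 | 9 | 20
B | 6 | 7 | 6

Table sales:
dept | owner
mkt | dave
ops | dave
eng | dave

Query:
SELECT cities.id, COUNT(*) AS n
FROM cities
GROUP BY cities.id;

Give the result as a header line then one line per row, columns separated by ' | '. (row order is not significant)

After GROUP BY (3 rows):
cities.id | n
8 | 1
6 | 1
1 | 1

== RESULT ==
cities.id | n
8 | 1
6 | 1
1 | 1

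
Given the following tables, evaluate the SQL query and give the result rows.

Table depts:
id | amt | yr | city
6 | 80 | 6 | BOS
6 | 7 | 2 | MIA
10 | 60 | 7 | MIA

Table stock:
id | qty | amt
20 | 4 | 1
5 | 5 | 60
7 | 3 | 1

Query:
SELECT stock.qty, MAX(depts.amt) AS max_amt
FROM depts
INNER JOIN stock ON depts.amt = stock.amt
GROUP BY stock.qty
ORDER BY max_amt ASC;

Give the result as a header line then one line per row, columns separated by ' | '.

After JOIN stock (1 rows):
depts.id | depts.amt | depts.yr | depts.city | stock.id | stock.qty | stock.amt
10 | 60 | 7 | MIA | 5 | 5 | 60
After GROUP BY (1 rows):
stock.qty | max_amt
5 | 60
After ORDER BY (1 rows):
stock.qty | max_amt
5 | 60

== RESULT ==
stock.qty | max_amt
5 | 60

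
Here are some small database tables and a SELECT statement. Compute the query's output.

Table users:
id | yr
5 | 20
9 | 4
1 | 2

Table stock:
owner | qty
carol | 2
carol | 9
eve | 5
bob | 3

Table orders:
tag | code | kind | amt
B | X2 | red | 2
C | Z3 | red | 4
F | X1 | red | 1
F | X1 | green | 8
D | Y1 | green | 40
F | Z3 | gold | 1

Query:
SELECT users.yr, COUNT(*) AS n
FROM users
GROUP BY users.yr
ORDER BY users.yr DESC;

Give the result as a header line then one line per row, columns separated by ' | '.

== RESULT ==
users.yr | n
20 | 1
4 | 1
2 | 1

Derivation:
After GROUP BY (3 rows):
users.yr | n
20 | 1
4 | 1
2 | 1
After ORDER BY (3 rows):
users.yr | n
20 | 1
4 | 1
2 | 1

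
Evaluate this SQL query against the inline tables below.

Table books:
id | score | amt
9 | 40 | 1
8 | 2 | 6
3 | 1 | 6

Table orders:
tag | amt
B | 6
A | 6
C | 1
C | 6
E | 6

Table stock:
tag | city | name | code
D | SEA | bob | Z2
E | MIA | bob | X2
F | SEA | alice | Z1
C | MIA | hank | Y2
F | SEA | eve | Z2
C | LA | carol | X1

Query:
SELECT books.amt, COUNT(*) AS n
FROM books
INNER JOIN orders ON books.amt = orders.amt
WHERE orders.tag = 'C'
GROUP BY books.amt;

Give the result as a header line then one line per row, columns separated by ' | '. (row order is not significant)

== RESULT ==
books.amt | n
1 | 1
6 | 2

Derivation:
After JOIN orders (9 rows):
books.id | books.score | books.amt | orders.tag | orders.amt
9 | 40 | 1 | C | 1
8 | 2 | 6 | B | 6
8 | 2 | 6 | A | 6
8 | 2 | 6 | C | 6
8 | 2 | 6 | E | 6
3 | 1 | 6 | B | 6
3 | 1 | 6 | A | 6
3 | 1 | 6 | C | 6
3 | 1 | 6 | E | 6
After WHERE (3 rows):
books.id | books.score | books.amt | orders.tag | orders.amt
9 | 40 | 1 | C | 1
8 | 2 | 6 | C | 6
3 | 1 | 6 | C | 6
After GROUP BY (2 rows):
books.amt | n
1 | 1
6 | 2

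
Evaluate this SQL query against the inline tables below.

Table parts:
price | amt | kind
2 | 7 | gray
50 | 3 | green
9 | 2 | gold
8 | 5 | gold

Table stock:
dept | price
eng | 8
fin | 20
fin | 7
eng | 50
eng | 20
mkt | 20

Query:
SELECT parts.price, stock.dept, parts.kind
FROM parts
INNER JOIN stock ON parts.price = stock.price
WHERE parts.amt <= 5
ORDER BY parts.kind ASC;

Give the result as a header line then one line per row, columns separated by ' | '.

== RESULT ==
parts.price | stock.dept | parts.kind
8 | eng | gold
50 | eng | green

Derivation:
After JOIN stock (2 rows):
parts.price | parts.amt | parts.kind | stock.dept | stock.price
50 | 3 | green | eng | 50
8 | 5 | gold | eng | 8
After WHERE (2 rows):
parts.price | parts.amt | parts.kind | stock.dept | stock.price
50 | 3 | green | eng | 50
8 | 5 | gold | eng | 8
After SELECT (2 rows):
parts.price | stock.dept | parts.kind
50 | eng | green
8 | eng | gold
After ORDER BY (2 rows):
parts.price | stock.dept | parts.kind
8 | eng | gold
50 | eng | green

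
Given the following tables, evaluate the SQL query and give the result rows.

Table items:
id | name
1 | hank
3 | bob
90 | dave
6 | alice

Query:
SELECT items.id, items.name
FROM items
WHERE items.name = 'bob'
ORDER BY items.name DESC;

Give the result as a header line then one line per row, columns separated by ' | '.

== RESULT ==
items.id | items.name
3 | bob

Derivation:
After WHERE (1 rows):
items.id | items.name
3 | bob
After SELECT (1 rows):
items.id | items.name
3 | bob
After ORDER BY (1 rows):
items.id | items.name
3 | bob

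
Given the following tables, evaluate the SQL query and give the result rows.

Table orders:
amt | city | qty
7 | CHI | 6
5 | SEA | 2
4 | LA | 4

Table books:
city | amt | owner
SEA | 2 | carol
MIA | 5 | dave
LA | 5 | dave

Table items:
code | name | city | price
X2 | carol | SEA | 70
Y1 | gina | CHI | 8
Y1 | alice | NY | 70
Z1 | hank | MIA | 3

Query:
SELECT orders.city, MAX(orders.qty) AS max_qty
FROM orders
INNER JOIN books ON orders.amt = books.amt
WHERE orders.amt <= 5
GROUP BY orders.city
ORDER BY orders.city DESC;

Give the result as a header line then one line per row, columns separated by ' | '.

== RESULT ==
orders.city | max_qty
SEA | 2

Derivation:
After JOIN books (2 rows):
orders.amt | orders.city | orders.qty | books.city | books.amt | books.owner
5 | SEA | 2 | MIA | 5 | dave
5 | SEA | 2 | LA | 5 | dave
After WHERE (2 rows):
orders.amt | orders.city | orders.qty | books.city | books.amt | books.owner
5 | SEA | 2 | MIA | 5 | dave
5 | SEA | 2 | LA | 5 | dave
After GROUP BY (1 rows):
orders.city | max_qty
SEA | 2
After ORDER BY (1 rows):
orders.city | max_qty
SEA | 2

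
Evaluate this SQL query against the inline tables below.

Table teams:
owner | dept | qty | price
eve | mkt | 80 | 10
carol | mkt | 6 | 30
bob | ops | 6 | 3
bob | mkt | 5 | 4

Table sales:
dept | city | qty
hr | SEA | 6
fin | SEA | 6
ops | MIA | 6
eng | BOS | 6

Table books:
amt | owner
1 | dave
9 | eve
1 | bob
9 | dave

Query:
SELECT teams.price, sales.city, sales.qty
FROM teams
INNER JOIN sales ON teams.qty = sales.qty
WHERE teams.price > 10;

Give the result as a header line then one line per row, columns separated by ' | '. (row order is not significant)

== RESULT ==
teams.price | sales.city | sales.qty
30 | SEA | 6
30 | SEA | 6
30 | MIA | 6
30 | BOS | 6

Derivation:
After JOIN sales (8 rows):
teams.owner | teams.dept | teams.qty | teams.price | sales.dept | sales.city | sales.qty
carol | mkt | 6 | 30 | hr | SEA | 6
carol | mkt | 6 | 30 | fin | SEA | 6
carol | mkt | 6 | 30 | ops | MIA | 6
carol | mkt | 6 | 30 | eng | BOS | 6
bob | ops | 6 | 3 | hr | SEA | 6
bob | ops | 6 | 3 | fin | SEA | 6
bob | ops | 6 | 3 | ops | MIA | 6
bob | ops | 6 | 3 | eng | BOS | 6
After WHERE (4 rows):
teams.owner | teams.dept | teams.qty | teams.price | sales.dept | sales.city | sales.qty
carol | mkt | 6 | 30 | hr | SEA | 6
carol | mkt | 6 | 30 | fin | SEA | 6
carol | mkt | 6 | 30 | ops | MIA | 6
carol | mkt | 6 | 30 | eng | BOS | 6
After SELECT (4 rows):
teams.price | sales.city | sales.qty
30 | SEA | 6
30 | SEA | 6
30 | MIA | 6
30 | BOS | 6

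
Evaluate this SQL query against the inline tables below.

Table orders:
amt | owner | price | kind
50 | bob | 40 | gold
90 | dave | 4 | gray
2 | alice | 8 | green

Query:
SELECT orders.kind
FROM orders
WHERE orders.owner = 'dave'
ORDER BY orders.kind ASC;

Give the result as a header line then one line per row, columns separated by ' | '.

== RESULT ==
orders.kind
gray

Derivation:
After WHERE (1 rows):
orders.amt | orders.owner | orders.price | orders.kind
90 | dave | 4 | gray
After SELECT (1 rows):
orders.kind
gray
After ORDER BY (1 rows):
orders.kind
gray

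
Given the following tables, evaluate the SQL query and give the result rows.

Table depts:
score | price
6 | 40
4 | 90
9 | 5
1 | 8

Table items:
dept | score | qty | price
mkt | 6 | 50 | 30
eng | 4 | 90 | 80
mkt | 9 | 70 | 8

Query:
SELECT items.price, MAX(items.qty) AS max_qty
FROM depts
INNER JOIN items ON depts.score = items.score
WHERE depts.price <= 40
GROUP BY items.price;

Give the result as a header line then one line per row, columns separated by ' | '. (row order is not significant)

After JOIN items (3 rows):
depts.score | depts.price | items.dept | items.score | items.qty | items.price
6 | 40 | mkt | 6 | 50 | 30
4 | 90 | eng | 4 | 90 | 80
9 | 5 | mkt | 9 | 70 | 8
After WHERE (2 rows):
depts.score | depts.price | items.dept | items.score | items.qty | items.price
6 | 40 | mkt | 6 | 50 | 30
9 | 5 | mkt | 9 | 70 | 8
After GROUP BY (2 rows):
items.price | max_qty
30 | 50
8 | 70

== RESULT ==
items.price | max_qty
30 | 50
8 | 70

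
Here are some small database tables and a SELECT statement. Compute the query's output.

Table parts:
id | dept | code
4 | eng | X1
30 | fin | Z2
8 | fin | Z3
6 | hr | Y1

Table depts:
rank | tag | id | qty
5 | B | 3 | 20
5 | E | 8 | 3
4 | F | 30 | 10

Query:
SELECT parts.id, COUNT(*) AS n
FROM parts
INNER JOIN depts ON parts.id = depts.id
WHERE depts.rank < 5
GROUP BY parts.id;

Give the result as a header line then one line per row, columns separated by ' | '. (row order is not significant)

After JOIN depts (2 rows):
parts.id | parts.dept | parts.code | depts.rank | depts.tag | depts.id | depts.qty
30 | fin | Z2 | 4 | F | 30 | 10
8 | fin | Z3 | 5 | E | 8 | 3
After WHERE (1 rows):
parts.id | parts.dept | parts.code | depts.rank | depts.tag | depts.id | depts.qty
30 | fin | Z2 | 4 | F | 30 | 10
After GROUP BY (1 rows):
parts.id | n
30 | 1

== RESULT ==
parts.id | n
30 | 1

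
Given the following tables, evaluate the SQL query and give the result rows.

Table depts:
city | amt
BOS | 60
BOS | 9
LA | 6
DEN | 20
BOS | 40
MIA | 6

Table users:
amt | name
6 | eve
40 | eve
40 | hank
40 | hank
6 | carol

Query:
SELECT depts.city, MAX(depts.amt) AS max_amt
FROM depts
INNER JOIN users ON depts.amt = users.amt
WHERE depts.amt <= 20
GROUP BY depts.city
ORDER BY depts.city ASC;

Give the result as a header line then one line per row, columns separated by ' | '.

After JOIN users (7 rows):
depts.city | depts.amt | users.amt | users.name
LA | 6 | 6 | eve
LA | 6 | 6 | carol
BOS | 40 | 40 | eve
BOS | 40 | 40 | hank
BOS | 40 | 40 | hank
MIA | 6 | 6 | eve
MIA | 6 | 6 | carol
After WHERE (4 rows):
depts.city | depts.amt | users.amt | users.name
LA | 6 | 6 | eve
LA | 6 | 6 | carol
MIA | 6 | 6 | eve
MIA | 6 | 6 | carol
After GROUP BY (2 rows):
depts.city | max_amt
LA | 6
MIA | 6
After ORDER BY (2 rows):
depts.city | max_amt
LA | 6
MIA | 6

== RESULT ==
depts.city | max_amt
LA | 6
MIA | 6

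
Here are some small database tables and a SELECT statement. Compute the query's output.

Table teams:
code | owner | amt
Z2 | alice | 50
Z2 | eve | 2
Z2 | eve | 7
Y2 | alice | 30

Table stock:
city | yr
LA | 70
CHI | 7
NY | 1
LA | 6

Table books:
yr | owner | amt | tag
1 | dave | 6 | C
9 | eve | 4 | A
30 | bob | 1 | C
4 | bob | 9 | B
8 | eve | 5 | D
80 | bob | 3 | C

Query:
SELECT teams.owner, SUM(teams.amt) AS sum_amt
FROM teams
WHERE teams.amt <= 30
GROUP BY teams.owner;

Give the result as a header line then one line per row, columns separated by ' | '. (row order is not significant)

== RESULT ==
teams.owner | sum_amt
eve | 9
alice | 30

Derivation:
After WHERE (3 rows):
teams.code | teams.owner | teams.amt
Z2 | eve | 2
Z2 | eve | 7
Y2 | alice | 30
After GROUP BY (2 rows):
teams.owner | sum_amt
eve | 9
alice | 30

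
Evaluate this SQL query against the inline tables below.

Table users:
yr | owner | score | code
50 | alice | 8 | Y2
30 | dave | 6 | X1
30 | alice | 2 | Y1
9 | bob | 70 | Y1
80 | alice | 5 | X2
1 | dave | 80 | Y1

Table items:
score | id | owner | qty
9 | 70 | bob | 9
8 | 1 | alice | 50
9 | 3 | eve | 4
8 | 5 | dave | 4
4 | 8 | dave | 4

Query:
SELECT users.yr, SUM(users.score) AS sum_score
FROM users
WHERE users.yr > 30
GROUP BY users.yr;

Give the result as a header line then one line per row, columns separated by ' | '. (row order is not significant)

== RESULT ==
users.yr | sum_score
50 | 8
80 | 5

Derivation:
After WHERE (2 rows):
users.yr | users.owner | users.score | users.code
50 | alice | 8 | Y2
80 | alice | 5 | X2
After GROUP BY (2 rows):
users.yr | sum_score
50 | 8
80 | 5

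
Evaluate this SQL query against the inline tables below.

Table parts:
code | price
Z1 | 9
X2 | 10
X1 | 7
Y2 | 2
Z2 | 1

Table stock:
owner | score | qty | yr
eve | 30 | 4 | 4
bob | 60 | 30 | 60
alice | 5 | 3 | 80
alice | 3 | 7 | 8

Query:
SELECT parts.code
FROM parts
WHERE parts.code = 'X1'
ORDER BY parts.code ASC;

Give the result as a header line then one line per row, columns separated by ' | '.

After WHERE (1 rows):
parts.code | parts.price
X1 | 7
After SELECT (1 rows):
parts.code
X1
After ORDER BY (1 rows):
parts.code
X1

== RESULT ==
parts.code
X1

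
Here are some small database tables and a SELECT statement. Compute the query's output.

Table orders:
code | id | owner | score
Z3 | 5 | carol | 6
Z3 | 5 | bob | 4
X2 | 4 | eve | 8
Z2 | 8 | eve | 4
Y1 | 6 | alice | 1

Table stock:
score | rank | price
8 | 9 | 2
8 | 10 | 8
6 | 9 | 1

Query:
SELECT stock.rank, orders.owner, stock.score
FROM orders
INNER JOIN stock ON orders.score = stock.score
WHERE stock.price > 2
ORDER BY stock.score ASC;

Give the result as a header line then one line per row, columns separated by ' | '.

After JOIN stock (3 rows):
orders.code | orders.id | orders.owner | orders.score | stock.score | stock.rank | stock.price
Z3 | 5 | carol | 6 | 6 | 9 | 1
X2 | 4 | eve | 8 | 8 | 9 | 2
X2 | 4 | eve | 8 | 8 | 10 | 8
After WHERE (1 rows):
orders.code | orders.id | orders.owner | orders.score | stock.score | stock.rank | stock.price
X2 | 4 | eve | 8 | 8 | 10 | 8
After SELECT (1 rows):
stock.rank | orders.owner | stock.score
10 | eve | 8
After ORDER BY (1 rows):
stock.rank | orders.owner | stock.score
10 | eve | 8

== RESULT ==
stock.rank | orders.owner | stock.score
10 | eve | 8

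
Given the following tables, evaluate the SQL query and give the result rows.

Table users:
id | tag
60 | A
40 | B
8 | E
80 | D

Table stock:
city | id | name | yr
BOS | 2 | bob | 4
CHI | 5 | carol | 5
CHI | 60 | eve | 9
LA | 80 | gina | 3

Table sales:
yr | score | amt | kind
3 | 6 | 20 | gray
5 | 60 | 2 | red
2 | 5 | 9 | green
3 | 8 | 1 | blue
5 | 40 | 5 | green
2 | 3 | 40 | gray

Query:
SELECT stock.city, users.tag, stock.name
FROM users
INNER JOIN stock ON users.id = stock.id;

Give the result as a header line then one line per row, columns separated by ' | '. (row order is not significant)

After JOIN stock (2 rows):
users.id | users.tag | stock.city | stock.id | stock.name | stock.yr
60 | A | CHI | 60 | eve | 9
80 | D | LA | 80 | gina | 3
After SELECT (2 rows):
stock.city | users.tag | stock.name
CHI | A | eve
LA | D | gina

== RESULT ==
stock.city | users.tag | stock.name
CHI | A | eve
LA | D | gina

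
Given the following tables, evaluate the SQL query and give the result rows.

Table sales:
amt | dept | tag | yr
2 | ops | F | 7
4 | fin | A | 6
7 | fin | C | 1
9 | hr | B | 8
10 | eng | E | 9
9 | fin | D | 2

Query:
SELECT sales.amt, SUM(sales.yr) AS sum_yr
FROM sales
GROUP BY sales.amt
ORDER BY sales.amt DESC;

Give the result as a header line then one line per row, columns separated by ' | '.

== RESULT ==
sales.amt | sum_yr
10 | 9
9 | 10
7 | 1
4 | 6
2 | 7

Derivation:
After GROUP BY (5 rows):
sales.amt | sum_yr
2 | 7
4 | 6
7 | 1
9 | 10
10 | 9
After ORDER BY (5 rows):
sales.amt | sum_yr
10 | 9
9 | 10
7 | 1
4 | 6
2 | 7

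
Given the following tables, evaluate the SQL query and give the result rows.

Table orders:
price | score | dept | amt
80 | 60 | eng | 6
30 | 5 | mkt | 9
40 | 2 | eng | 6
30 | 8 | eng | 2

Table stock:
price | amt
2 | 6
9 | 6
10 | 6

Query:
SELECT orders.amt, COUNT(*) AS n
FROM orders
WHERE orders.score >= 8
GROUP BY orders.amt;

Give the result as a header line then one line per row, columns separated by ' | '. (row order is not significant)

== RESULT ==
orders.amt | n
6 | 1
2 | 1

Derivation:
After WHERE (2 rows):
orders.price | orders.score | orders.dept | orders.amt
80 | 60 | eng | 6
30 | 8 | eng | 2
After GROUP BY (2 rows):
orders.amt | n
6 | 1
2 | 1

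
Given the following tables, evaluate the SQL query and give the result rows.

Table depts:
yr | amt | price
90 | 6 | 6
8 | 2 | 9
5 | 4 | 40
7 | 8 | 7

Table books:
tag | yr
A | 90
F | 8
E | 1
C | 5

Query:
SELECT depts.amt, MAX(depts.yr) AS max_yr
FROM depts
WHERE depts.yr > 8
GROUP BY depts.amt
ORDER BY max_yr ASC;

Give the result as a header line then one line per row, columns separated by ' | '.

== RESULT ==
depts.amt | max_yr
6 | 90

Derivation:
After WHERE (1 rows):
depts.yr | depts.amt | depts.price
90 | 6 | 6
After GROUP BY (1 rows):
depts.amt | max_yr
6 | 90
After ORDER BY (1 rows):
depts.amt | max_yr
6 | 90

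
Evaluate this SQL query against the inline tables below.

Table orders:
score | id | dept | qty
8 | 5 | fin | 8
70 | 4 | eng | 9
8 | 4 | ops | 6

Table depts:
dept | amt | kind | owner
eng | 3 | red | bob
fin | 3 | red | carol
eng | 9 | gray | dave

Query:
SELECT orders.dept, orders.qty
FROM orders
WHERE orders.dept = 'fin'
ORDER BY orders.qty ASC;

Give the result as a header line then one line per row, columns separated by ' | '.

After WHERE (1 rows):
orders.score | orders.id | orders.dept | orders.qty
8 | 5 | fin | 8
After SELECT (1 rows):
orders.dept | orders.qty
fin | 8
After ORDER BY (1 rows):
orders.dept | orders.qty
fin | 8

== RESULT ==
orders.dept | orders.qty
fin | 8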